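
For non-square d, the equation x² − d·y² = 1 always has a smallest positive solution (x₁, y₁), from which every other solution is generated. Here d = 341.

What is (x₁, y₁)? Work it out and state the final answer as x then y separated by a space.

10626551 575460

√341 → a₀=18, period (2,6,1,8,2,…,6,2,36); ℓ=14 even so k=13
step 0: (18, 1)  from 18·(1,0) + (0,1)
step 1: (37, 2)  from 2·(18,1) + (1,0)
…
step 3: (277, 15)  from 1·(240,13) + (37,2)
step 4: (2456, 133)  from 8·(277,15) + (240,13)
step 5: (5189, 281)  from 2·(2456,133) + (277,15)
…
step 7: (20479, 1109)  from 2·(7645,414) + (5189,281)
…
step 11: (718667, 38918)  from 1·(641940,34763) + (76727,4155)
step 12: (4953942, 268271)  from 6·(718667,38918) + (641940,34763)
step 13: (10626551, 575460)  from 2·(4953942,268271) + (718667,38918)
fundamental: x₁=10626551, y₁=575460  (since 112923586155601 − 341·331154211600 = 1)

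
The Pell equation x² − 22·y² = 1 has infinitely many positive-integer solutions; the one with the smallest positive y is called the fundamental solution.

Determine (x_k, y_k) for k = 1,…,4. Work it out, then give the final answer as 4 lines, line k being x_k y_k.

√22 → a₀=4, period (1,2,4,2,1,8); ℓ=6 even so k=5
k=0  a_k=4  p_k/q_k = 4/1
…
k=3  a_k=4  p_k/q_k = 61/13
k=4  a_k=2  p_k/q_k = 136/29
k=5  a_k=1  p_k/q_k = 197/42
fundamental: x₁=197, y₁=42  (since 38809 − 22·1764 = 1)
(x_2, y_2) = (197·197 + 22·42·42, 197·42 + 42·197) = (77617, 16548)
(x_3, y_3) = (197·77617 + 22·42·16548, 197·16548 + 42·77617) = (30580901, 6519870)
(x_4, y_4) = (197·30580901 + 22·42·6519870, 197·6519870 + 42·30580901) = (12048797377, 2568812232)

197 42
77617 16548
30580901 6519870
12048797377 2568812232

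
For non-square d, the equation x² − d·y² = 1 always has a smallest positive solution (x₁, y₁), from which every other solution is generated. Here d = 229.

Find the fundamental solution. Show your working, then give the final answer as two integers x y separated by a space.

[15; 7,1,1,7,30] for √229; ℓ=5 ⇒ convergent index 9
k=0  a_k=15  p_k/q_k = 15/1
…
k=3  a_k=1  p_k/q_k = 227/15
…
k=6  a_k=7  p_k/q_k = 362399/23948
k=7  a_k=1  p_k/q_k = 413926/27353
k=8  a_k=1  p_k/q_k = 776325/51301
k=9  a_k=7  p_k/q_k = 5848201/386460
fundamental: x₁=5848201, y₁=386460  (since 34201454936401 − 229·149351331600 = 1)

5848201 386460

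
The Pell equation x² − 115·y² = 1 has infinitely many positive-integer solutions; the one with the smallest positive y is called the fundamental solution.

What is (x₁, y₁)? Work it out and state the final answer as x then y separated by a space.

d=115: √d = [10; 1,2,1,1,1,1,1,2,1,20] (ℓ=10, even), read p_9/q_9
k=0  a_k=10  p_k/q_k = 10/1
…
k=2  a_k=2  p_k/q_k = 32/3
…
k=6  a_k=1  p_k/q_k = 193/18
k=7  a_k=1  p_k/q_k = 311/29
k=8  a_k=2  p_k/q_k = 815/76
k=9  a_k=1  p_k/q_k = 1126/105
→ (1126, 105).  Check: 1126²=1267876, 115·105²=1267875, difference 1.

1126 105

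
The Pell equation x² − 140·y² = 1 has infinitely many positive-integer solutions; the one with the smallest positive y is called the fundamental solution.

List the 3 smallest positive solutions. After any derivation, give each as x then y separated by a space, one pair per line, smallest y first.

[11; 1,4,1,22] for √140; ℓ=4 ⇒ convergent index 3
i=0: a=11 ⇒ p=11, q=1
…
i=2: a=4 ⇒ p=59, q=5
i=3: a=1 ⇒ p=71, q=6
(x₁, y₁) = (71, 6);  71² − 140·6² = 1 ✓
(x_2, y_2) = (71·71 + 140·6·6, 71·6 + 6·71) = (10081, 852)
(x_3, y_3) = (71·10081 + 140·6·852, 71·852 + 6·10081) = (1431431, 120978)

71 6
10081 852
1431431 120978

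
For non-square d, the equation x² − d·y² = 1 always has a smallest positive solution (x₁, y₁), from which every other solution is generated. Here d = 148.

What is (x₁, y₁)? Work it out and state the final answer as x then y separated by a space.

73 6

d=148: √d = [12; 6,24] (ℓ=2, even), read p_1/q_1
k=0  a_k=12  p_k/q_k = 12/1
k=1  a_k=6  p_k/q_k = 73/6
(x₁, y₁) = (73, 6);  73² − 148·6² = 1 ✓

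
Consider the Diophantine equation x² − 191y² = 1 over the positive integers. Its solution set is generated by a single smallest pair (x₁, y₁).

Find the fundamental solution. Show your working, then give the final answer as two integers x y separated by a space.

[13; 1,4,1,1,3,…,4,1,26] for √191; ℓ=16 ⇒ convergent index 15
k=0  a_k=13  p_k/q_k = 13/1
k=1  a_k=1  p_k/q_k = 14/1
…
k=3  a_k=1  p_k/q_k = 83/6
…
k=6  a_k=2  p_k/q_k = 1230/89
…
k=9  a_k=2  p_k/q_k = 83433/6037
k=10  a_k=2  p_k/q_k = 207083/14984
…
k=14  a_k=4  p_k/q_k = 7377553/533821
k=15  a_k=1  p_k/q_k = 8994000/650783
(x₁, y₁) = (8994000, 650783);  8994000² − 191·650783² = 1 ✓

8994000 650783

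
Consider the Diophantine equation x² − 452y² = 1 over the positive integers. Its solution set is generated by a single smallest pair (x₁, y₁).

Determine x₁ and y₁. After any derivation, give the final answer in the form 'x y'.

1204353 56648

d=452: √d = [21; 3,1,5,3,10,3,5,1,3,42] (ℓ=10, even), read p_9/q_9
a_0=21:  p_0=21·1+0=21,  q_0=21·0+1=1
a_1=3:  p_1=3·21+1=64,  q_1=3·1+0=3
a_2=1:  p_2=1·64+21=85,  q_2=1·3+1=4
…
a_5=10:  p_5=10·1552+489=16009,  q_5=10·73+23=753
a_6=3:  p_6=3·16009+1552=49579,  q_6=3·753+73=2332
…
a_8=1:  p_8=1·263904+49579=313483,  q_8=1·12413+2332=14745
a_9=3:  p_9=3·313483+263904=1204353,  q_9=3·14745+12413=56648
→ (1204353, 56648).  Check: 1204353²=1450466148609, 452·56648²=1450466148608, difference 1.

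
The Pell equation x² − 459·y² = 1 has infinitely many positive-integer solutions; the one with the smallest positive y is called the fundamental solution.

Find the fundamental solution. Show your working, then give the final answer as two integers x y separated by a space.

√459 → a₀=21, period (2,2,1,4,21,4,1,2,2,42); ℓ=10 even so k=9
a_0=21:  p_0=21·1+0=21,  q_0=21·0+1=1
…
a_3=1:  p_3=1·107+43=150,  q_3=1·5+2=7
a_4=4:  p_4=4·150+107=707,  q_4=4·7+5=33
…
a_6=4:  p_6=4·14997+707=60695,  q_6=4·700+33=2833
…
a_8=2:  p_8=2·75692+60695=212079,  q_8=2·3533+2833=9899
a_9=2:  p_9=2·212079+75692=499850,  q_9=2·9899+3533=23331
fundamental: x₁=499850, y₁=23331  (since 249850022500 − 459·544335561 = 1)

499850 23331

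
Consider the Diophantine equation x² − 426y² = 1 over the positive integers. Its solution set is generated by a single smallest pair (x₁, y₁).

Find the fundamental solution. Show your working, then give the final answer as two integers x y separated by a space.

88751 4300

√426 = [20; 1,1,1,3,2,6,2,3,1,1,1,40, …], period ℓ=12 (even) → k=11
step 0: (20, 1)  from 20·(1,0) + (0,1)
…
step 4: (227, 11)  from 3·(62,3) + (41,2)
…
step 6: (3323, 161)  from 6·(516,25) + (227,11)
step 7: (7162, 347)  from 2·(3323,161) + (516,25)
…
step 9: (31971, 1549)  from 1·(24809,1202) + (7162,347)
step 10: (56780, 2751)  from 1·(31971,1549) + (24809,1202)
step 11: (88751, 4300)  from 1·(56780,2751) + (31971,1549)
→ (88751, 4300).  Check: 88751²=7876740001, 426·4300²=7876740000, difference 1.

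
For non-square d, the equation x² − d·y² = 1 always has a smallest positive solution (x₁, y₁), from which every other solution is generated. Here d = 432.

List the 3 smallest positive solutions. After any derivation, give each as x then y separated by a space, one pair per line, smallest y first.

1351 65
3650401 175630
9863382151 474552195

√432 = [20; 1,3,1,1,1,3,1,40, …], period ℓ=8 (even) → k=7
step 0: (20, 1)  from 20·(1,0) + (0,1)
…
step 3: (104, 5)  from 1·(83,4) + (21,1)
…
step 6: (1060, 51)  from 3·(291,14) + (187,9)
step 7: (1351, 65)  from 1·(1060,51) + (291,14)
(x₁, y₁) = (1351, 65);  1351² − 432·65² = 1 ✓
(x_2, y_2) = (1351·1351 + 432·65·65, 1351·65 + 65·1351) = (3650401, 175630)
(x_3, y_3) = (1351·3650401 + 432·65·175630, 1351·175630 + 65·3650401) = (9863382151, 474552195)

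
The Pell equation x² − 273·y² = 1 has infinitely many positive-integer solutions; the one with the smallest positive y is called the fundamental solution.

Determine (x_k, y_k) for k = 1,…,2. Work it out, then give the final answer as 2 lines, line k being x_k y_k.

d=273: √d = [16; 1,1,10,1,1,32] (ℓ=6, even), read p_5/q_5
k=0  a_k=16  p_k/q_k = 16/1
k=1  a_k=1  p_k/q_k = 17/1
k=2  a_k=1  p_k/q_k = 33/2
…
k=4  a_k=1  p_k/q_k = 380/23
k=5  a_k=1  p_k/q_k = 727/44
fundamental: x₁=727, y₁=44  (since 528529 − 273·1936 = 1)
n=2: (727,44)∘(727,44) = (727·727+273·44·44, 727·44+44·727) = (1057057,63976)

727 44
1057057 63976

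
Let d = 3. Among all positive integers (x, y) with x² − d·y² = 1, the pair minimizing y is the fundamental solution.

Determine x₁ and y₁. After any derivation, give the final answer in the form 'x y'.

2 1

√3 = [1; 1,2, …], period ℓ=2 (even) → k=1
step 0: (1, 1)  from 1·(1,0) + (0,1)
step 1: (2, 1)  from 1·(1,1) + (1,0)
(x₁, y₁) = (2, 1);  2² − 3·1² = 1 ✓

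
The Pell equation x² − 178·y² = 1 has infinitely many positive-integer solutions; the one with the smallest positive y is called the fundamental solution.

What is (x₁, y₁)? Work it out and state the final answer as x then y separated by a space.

d=178: √d = [13; 2,1,12,1,2,26] (ℓ=6, even), read p_5/q_5
k=0  a_k=13  p_k/q_k = 13/1
…
k=2  a_k=1  p_k/q_k = 40/3
…
k=4  a_k=1  p_k/q_k = 547/41
k=5  a_k=2  p_k/q_k = 1601/120
(x₁, y₁) = (1601, 120);  1601² − 178·120² = 1 ✓

1601 120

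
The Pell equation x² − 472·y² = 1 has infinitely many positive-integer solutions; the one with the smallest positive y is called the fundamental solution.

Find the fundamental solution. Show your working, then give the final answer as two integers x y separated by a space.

d=472: √d = [21; 1,2,1,1,1,…,2,1,42] (ℓ=14, even), read p_13/q_13
k=0  a_k=21  p_k/q_k = 21/1
…
k=2  a_k=2  p_k/q_k = 65/3
k=3  a_k=1  p_k/q_k = 87/4
…
k=6  a_k=4  p_k/q_k = 1108/51
k=7  a_k=5  p_k/q_k = 5779/266
…
k=9  a_k=1  p_k/q_k = 30003/1381
k=10  a_k=1  p_k/q_k = 54227/2496
k=11  a_k=1  p_k/q_k = 84230/3877
k=12  a_k=2  p_k/q_k = 222687/10250
k=13  a_k=1  p_k/q_k = 306917/14127
→ (306917, 14127).  Check: 306917²=94198044889, 472·14127²=94198044888, difference 1.

306917 14127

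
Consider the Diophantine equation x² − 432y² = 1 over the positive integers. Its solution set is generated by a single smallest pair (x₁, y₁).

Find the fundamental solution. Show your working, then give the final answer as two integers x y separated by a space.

1351 65

[20; 1,3,1,1,1,3,1,40] for √432; ℓ=8 ⇒ convergent index 7
i=0: a=20 ⇒ p=20, q=1
i=1: a=1 ⇒ p=21, q=1
i=2: a=3 ⇒ p=83, q=4
i=3: a=1 ⇒ p=104, q=5
i=4: a=1 ⇒ p=187, q=9
i=5: a=1 ⇒ p=291, q=14
i=6: a=3 ⇒ p=1060, q=51
i=7: a=1 ⇒ p=1351, q=65
→ (1351, 65).  Check: 1351²=1825201, 432·65²=1825200, difference 1.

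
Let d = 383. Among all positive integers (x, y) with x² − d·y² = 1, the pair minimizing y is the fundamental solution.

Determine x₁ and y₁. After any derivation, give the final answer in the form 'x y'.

[19; 1,1,3,19,3,1,1,38] for √383; ℓ=8 ⇒ convergent index 7
k=0  a_k=19  p_k/q_k = 19/1
…
k=2  a_k=1  p_k/q_k = 39/2
…
k=5  a_k=3  p_k/q_k = 8063/412
k=6  a_k=1  p_k/q_k = 10705/547
k=7  a_k=1  p_k/q_k = 18768/959
fundamental: x₁=18768, y₁=959  (since 352237824 − 383·919681 = 1)

18768 959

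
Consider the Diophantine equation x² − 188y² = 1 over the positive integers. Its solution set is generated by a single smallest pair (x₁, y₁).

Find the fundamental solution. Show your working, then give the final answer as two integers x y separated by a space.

4607 336

√188 → a₀=13, period (1,2,2,6,2,2,1,26); ℓ=8 even so k=7
step 0: (13, 1)  from 13·(1,0) + (0,1)
step 1: (14, 1)  from 1·(13,1) + (1,0)
…
step 3: (96, 7)  from 2·(41,3) + (14,1)
step 4: (617, 45)  from 6·(96,7) + (41,3)
…
step 6: (3277, 239)  from 2·(1330,97) + (617,45)
step 7: (4607, 336)  from 1·(3277,239) + (1330,97)
→ (4607, 336).  Check: 4607²=21224449, 188·336²=21224448, difference 1.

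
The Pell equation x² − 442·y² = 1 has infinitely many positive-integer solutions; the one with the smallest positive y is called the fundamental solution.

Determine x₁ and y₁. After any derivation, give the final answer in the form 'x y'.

883 42

√442 → a₀=21, period (42); ℓ=1 odd so k=1
i=0: a=21 ⇒ p=21, q=1
i=1: a=42 ⇒ p=883, q=42
→ (883, 42).  Check: 883²=779689, 442·42²=779688, difference 1.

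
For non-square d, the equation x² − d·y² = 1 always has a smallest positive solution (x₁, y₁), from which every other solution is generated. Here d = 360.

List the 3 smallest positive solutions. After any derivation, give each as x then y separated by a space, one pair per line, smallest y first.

√360 = [18; 1,36, …], period ℓ=2 (even) → k=1
i=0: a=18 ⇒ p=18, q=1
i=1: a=1 ⇒ p=19, q=1
→ (19, 1).  Check: 19²=361, 360·1²=360, difference 1.
(x_2, y_2) = (19·19 + 360·1·1, 19·1 + 1·19) = (721, 38)
(x_3, y_3) = (19·721 + 360·1·38, 19·38 + 1·721) = (27379, 1443)

19 1
721 38
27379 1443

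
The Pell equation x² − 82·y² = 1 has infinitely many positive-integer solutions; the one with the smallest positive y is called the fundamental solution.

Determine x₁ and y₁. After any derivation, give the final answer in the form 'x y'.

163 18

[9; 18] for √82; ℓ=1 ⇒ convergent index 1
step 0: (9, 1)  from 9·(1,0) + (0,1)
step 1: (163, 18)  from 18·(9,1) + (1,0)
→ (163, 18).  Check: 163²=26569, 82·18²=26568, difference 1.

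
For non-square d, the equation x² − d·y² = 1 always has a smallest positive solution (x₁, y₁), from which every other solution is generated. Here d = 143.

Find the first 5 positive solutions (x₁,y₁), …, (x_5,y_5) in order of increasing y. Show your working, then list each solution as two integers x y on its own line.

12 1
287 24
6876 575
164737 13776
3946812 330049

√143 = [11; 1,22, …], period ℓ=2 (even) → k=1
a_0=11:  p_0=11·1+0=11,  q_0=11·0+1=1
a_1=1:  p_1=1·11+1=12,  q_1=1·1+0=1
(x₁, y₁) = (12, 1);  12² − 143·1² = 1 ✓
(x_2, y_2) = (12·12 + 143·1·1, 12·1 + 1·12) = (287, 24)
(x_3, y_3) = (12·287 + 143·1·24, 12·24 + 1·287) = (6876, 575)
(x_4, y_4) = (12·6876 + 143·1·575, 12·575 + 1·6876) = (164737, 13776)
(x_5, y_5) = (12·164737 + 143·1·13776, 12·13776 + 1·164737) = (3946812, 330049)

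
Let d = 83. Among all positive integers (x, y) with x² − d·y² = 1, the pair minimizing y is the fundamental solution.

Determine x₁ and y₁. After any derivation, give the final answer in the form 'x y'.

82 9

√83 = [9; 9,18, …], period ℓ=2 (even) → k=1
step 0: (9, 1)  from 9·(1,0) + (0,1)
step 1: (82, 9)  from 9·(9,1) + (1,0)
(x₁, y₁) = (82, 9);  82² − 83·9² = 1 ✓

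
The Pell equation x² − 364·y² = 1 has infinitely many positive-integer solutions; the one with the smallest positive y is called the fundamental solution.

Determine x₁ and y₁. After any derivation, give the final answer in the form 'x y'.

4954951 259710

√364 = [19; 12,1,2,3,1,8,1,3,2,1,12,38, …], period ℓ=12 (even) → k=11
k=0  a_k=19  p_k/q_k = 19/1
…
k=2  a_k=1  p_k/q_k = 248/13
k=3  a_k=2  p_k/q_k = 725/38
k=4  a_k=3  p_k/q_k = 2423/127
…
k=6  a_k=8  p_k/q_k = 27607/1447
k=7  a_k=1  p_k/q_k = 30755/1612
k=8  a_k=3  p_k/q_k = 119872/6283
k=9  a_k=2  p_k/q_k = 270499/14178
k=10  a_k=1  p_k/q_k = 390371/20461
k=11  a_k=12  p_k/q_k = 4954951/259710
(x₁, y₁) = (4954951, 259710);  4954951² − 364·259710² = 1 ✓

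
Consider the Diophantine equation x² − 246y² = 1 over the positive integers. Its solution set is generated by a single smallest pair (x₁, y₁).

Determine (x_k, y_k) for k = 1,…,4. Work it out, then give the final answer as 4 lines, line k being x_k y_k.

88805 5662
15772656049 1005627820
2801381440774085 178609557104538
497553357680112580801 31722843436331366360

√246 → a₀=15, period (1,2,5,1,14,1,5,2,1,30); ℓ=10 even so k=9
step 0: (15, 1)  from 15·(1,0) + (0,1)
…
step 2: (47, 3)  from 2·(16,1) + (15,1)
step 3: (251, 16)  from 5·(47,3) + (16,1)
…
step 8: (60777, 3875)  from 2·(28028,1787) + (4721,301)
step 9: (88805, 5662)  from 1·(60777,3875) + (28028,1787)
fundamental: x₁=88805, y₁=5662  (since 7886328025 − 246·32058244 = 1)
k=2:  x_2 = 88805·88805+246·5662·5662 = 15772656049,  y_2 = 88805·5662+5662·88805 = 1005627820
k=3:  x_3 = 88805·15772656049+246·5662·1005627820 = 2801381440774085,  y_3 = 88805·1005627820+5662·15772656049 = 178609557104538
k=4:  x_4 = 88805·2801381440774085+246·5662·178609557104538 = 497553357680112580801,  y_4 = 88805·178609557104538+5662·2801381440774085 = 31722843436331366360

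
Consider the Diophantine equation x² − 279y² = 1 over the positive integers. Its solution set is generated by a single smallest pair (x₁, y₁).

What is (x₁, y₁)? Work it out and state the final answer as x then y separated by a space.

1520 91

[16; 1,2,2,1,2,2,1,32] for √279; ℓ=8 ⇒ convergent index 7
k=0  a_k=16  p_k/q_k = 16/1
k=1  a_k=1  p_k/q_k = 17/1
k=2  a_k=2  p_k/q_k = 50/3
…
k=5  a_k=2  p_k/q_k = 451/27
k=6  a_k=2  p_k/q_k = 1069/64
k=7  a_k=1  p_k/q_k = 1520/91
fundamental: x₁=1520, y₁=91  (since 2310400 − 279·8281 = 1)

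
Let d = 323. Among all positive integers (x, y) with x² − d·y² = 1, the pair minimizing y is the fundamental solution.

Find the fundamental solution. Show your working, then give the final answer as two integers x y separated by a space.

18 1

[17; 1,34] for √323; ℓ=2 ⇒ convergent index 1
i=0: a=17 ⇒ p=17, q=1
i=1: a=1 ⇒ p=18, q=1
fundamental: x₁=18, y₁=1  (since 324 − 323·1 = 1)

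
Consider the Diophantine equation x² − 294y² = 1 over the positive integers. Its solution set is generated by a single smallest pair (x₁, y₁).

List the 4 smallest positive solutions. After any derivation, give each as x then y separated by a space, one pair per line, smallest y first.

√294 = [17; 6,1,4,1,6,34, …], period ℓ=6 (even) → k=5
k=0  a_k=17  p_k/q_k = 17/1
k=1  a_k=6  p_k/q_k = 103/6
…
k=3  a_k=4  p_k/q_k = 583/34
k=4  a_k=1  p_k/q_k = 703/41
k=5  a_k=6  p_k/q_k = 4801/280
fundamental: x₁=4801, y₁=280  (since 23049601 − 294·78400 = 1)
k=2:  x_2 = 4801·4801+294·280·280 = 46099201,  y_2 = 4801·280+280·4801 = 2688560
k=3:  x_3 = 4801·46099201+294·280·2688560 = 442644523201,  y_3 = 4801·2688560+280·46099201 = 25815552840
k=4:  x_4 = 4801·442644523201+294·280·25815552840 = 4250272665676801,  y_4 = 4801·25815552840+280·442644523201 = 247880935681120

4801 280
46099201 2688560
442644523201 25815552840
4250272665676801 247880935681120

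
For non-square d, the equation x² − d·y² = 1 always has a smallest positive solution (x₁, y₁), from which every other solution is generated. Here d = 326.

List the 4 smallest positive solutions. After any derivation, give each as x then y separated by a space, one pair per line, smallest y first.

325 18
211249 11700
137311525 7604982
89252280001 4943226600

√326 = [18; 18,36, …], period ℓ=2 (even) → k=1
i=0: a=18 ⇒ p=18, q=1
i=1: a=18 ⇒ p=325, q=18
(x₁, y₁) = (325, 18);  325² − 326·18² = 1 ✓
k=2:  x_2 = 325·325+326·18·18 = 211249,  y_2 = 325·18+18·325 = 11700
k=3:  x_3 = 325·211249+326·18·11700 = 137311525,  y_3 = 325·11700+18·211249 = 7604982
k=4:  x_4 = 325·137311525+326·18·7604982 = 89252280001,  y_4 = 325·7604982+18·137311525 = 4943226600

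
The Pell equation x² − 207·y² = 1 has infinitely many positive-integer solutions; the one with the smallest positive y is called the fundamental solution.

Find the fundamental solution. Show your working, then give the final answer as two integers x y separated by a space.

1151 80

[14; 2,1,1,2,1,1,2,28] for √207; ℓ=8 ⇒ convergent index 7
a_0=14:  p_0=14·1+0=14,  q_0=14·0+1=1
…
a_3=1:  p_3=1·43+29=72,  q_3=1·3+2=5
…
a_6=1:  p_6=1·259+187=446,  q_6=1·18+13=31
a_7=2:  p_7=2·446+259=1151,  q_7=2·31+18=80
→ (1151, 80).  Check: 1151²=1324801, 207·80²=1324800, difference 1.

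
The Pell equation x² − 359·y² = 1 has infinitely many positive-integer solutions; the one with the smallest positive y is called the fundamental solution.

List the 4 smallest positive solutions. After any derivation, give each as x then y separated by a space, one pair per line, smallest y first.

d=359: √d = [18; 1,17,1,36] (ℓ=4, even), read p_3/q_3
i=0: a=18 ⇒ p=18, q=1
…
i=2: a=17 ⇒ p=341, q=18
i=3: a=1 ⇒ p=360, q=19
(x₁, y₁) = (360, 19);  360² − 359·19² = 1 ✓
k=2:  x_2 = 360·360+359·19·19 = 259199,  y_2 = 360·19+19·360 = 13680
k=3:  x_3 = 360·259199+359·19·13680 = 186622920,  y_3 = 360·13680+19·259199 = 9849581
k=4:  x_4 = 360·186622920+359·19·9849581 = 134368243201,  y_4 = 360·9849581+19·186622920 = 7091684640

360 19
259199 13680
186622920 9849581
134368243201 7091684640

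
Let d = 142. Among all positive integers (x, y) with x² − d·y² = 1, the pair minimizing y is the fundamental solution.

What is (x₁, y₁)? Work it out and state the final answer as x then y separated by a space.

143 12

√142 → a₀=11, period (1,10,1,22); ℓ=4 even so k=3
i=0: a=11 ⇒ p=11, q=1
i=1: a=1 ⇒ p=12, q=1
i=2: a=10 ⇒ p=131, q=11
i=3: a=1 ⇒ p=143, q=12
→ (143, 12).  Check: 143²=20449, 142·12²=20448, difference 1.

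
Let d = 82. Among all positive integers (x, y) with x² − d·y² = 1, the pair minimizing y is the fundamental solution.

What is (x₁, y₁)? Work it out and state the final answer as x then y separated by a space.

d=82: √d = [9; 18] (ℓ=1, odd), read p_1/q_1
i=0: a=9 ⇒ p=9, q=1
i=1: a=18 ⇒ p=163, q=18
fundamental: x₁=163, y₁=18  (since 26569 − 82·324 = 1)

163 18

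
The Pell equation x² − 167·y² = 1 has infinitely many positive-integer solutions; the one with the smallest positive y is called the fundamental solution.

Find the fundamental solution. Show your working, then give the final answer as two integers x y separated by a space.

√167 → a₀=12, period (1,11,1,24); ℓ=4 even so k=3
step 0: (12, 1)  from 12·(1,0) + (0,1)
…
step 2: (155, 12)  from 11·(13,1) + (12,1)
step 3: (168, 13)  from 1·(155,12) + (13,1)
fundamental: x₁=168, y₁=13  (since 28224 − 167·169 = 1)

168 13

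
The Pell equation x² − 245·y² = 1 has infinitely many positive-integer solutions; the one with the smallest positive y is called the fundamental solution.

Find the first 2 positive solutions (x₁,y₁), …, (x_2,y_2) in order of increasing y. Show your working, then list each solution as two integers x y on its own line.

51841 3312
5374978561 343394784

[15; 1,1,1,7,6,7,1,1,1,30] for √245; ℓ=10 ⇒ convergent index 9
step 0: (15, 1)  from 15·(1,0) + (0,1)
…
step 2: (31, 2)  from 1·(16,1) + (15,1)
…
step 4: (360, 23)  from 7·(47,3) + (31,2)
step 5: (2207, 141)  from 6·(360,23) + (47,3)
step 6: (15809, 1010)  from 7·(2207,141) + (360,23)
step 7: (18016, 1151)  from 1·(15809,1010) + (2207,141)
step 8: (33825, 2161)  from 1·(18016,1151) + (15809,1010)
step 9: (51841, 3312)  from 1·(33825,2161) + (18016,1151)
(x₁, y₁) = (51841, 3312);  51841² − 245·3312² = 1 ✓
(x_2, y_2) = (51841·51841 + 245·3312·3312, 51841·3312 + 3312·51841) = (5374978561, 343394784)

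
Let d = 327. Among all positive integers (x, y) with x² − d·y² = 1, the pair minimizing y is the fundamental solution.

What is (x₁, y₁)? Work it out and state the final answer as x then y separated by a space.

√327 = [18; 12,36, …], period ℓ=2 (even) → k=1
i=0: a=18 ⇒ p=18, q=1
i=1: a=12 ⇒ p=217, q=12
→ (217, 12).  Check: 217²=47089, 327·12²=47088, difference 1.

217 12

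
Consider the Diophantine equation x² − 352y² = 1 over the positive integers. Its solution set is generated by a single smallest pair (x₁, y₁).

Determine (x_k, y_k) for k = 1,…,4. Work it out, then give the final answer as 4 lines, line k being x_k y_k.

77617 4137
12048797377 642203058
1870383011943601 99691749501435
290347036464004160257 15475549041463557732

√352 = [18; 1,3,5,9,5,3,1,36, …], period ℓ=8 (even) → k=7
step 0: (18, 1)  from 18·(1,0) + (0,1)
…
step 2: (75, 4)  from 3·(19,1) + (18,1)
step 3: (394, 21)  from 5·(75,4) + (19,1)
…
step 5: (18499, 986)  from 5·(3621,193) + (394,21)
step 6: (59118, 3151)  from 3·(18499,986) + (3621,193)
step 7: (77617, 4137)  from 1·(59118,3151) + (18499,986)
→ (77617, 4137).  Check: 77617²=6024398689, 352·4137²=6024398688, difference 1.
k=2:  x_2 = 77617·77617+352·4137·4137 = 12048797377,  y_2 = 77617·4137+4137·77617 = 642203058
k=3:  x_3 = 77617·12048797377+352·4137·642203058 = 1870383011943601,  y_3 = 77617·642203058+4137·12048797377 = 99691749501435
k=4:  x_4 = 77617·1870383011943601+352·4137·99691749501435 = 290347036464004160257,  y_4 = 77617·99691749501435+4137·1870383011943601 = 15475549041463557732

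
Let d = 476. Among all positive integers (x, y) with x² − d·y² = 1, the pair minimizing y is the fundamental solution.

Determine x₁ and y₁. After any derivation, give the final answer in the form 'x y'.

√476 → a₀=21, period (1,4,2,10,2,4,1,42); ℓ=8 even so k=7
k=0  a_k=21  p_k/q_k = 21/1
…
k=4  a_k=10  p_k/q_k = 2509/115
k=5  a_k=2  p_k/q_k = 5258/241
k=6  a_k=4  p_k/q_k = 23541/1079
k=7  a_k=1  p_k/q_k = 28799/1320
(x₁, y₁) = (28799, 1320);  28799² − 476·1320² = 1 ✓

28799 1320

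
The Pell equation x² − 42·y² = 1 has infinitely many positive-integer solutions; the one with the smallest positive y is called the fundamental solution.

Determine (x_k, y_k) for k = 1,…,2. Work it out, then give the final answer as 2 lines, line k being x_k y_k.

[6; 2,12] for √42; ℓ=2 ⇒ convergent index 1
k=0  a_k=6  p_k/q_k = 6/1
k=1  a_k=2  p_k/q_k = 13/2
fundamental: x₁=13, y₁=2  (since 169 − 42·4 = 1)
(13+2√42)^2 = 337 + 52√42

13 2
337 52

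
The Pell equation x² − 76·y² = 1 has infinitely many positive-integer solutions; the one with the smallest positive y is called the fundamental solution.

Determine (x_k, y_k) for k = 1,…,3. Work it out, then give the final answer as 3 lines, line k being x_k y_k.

√76 = [8; 1,2,1,1,5,4,5,1,1,2,1,16, …], period ℓ=12 (even) → k=11
i=0: a=8 ⇒ p=8, q=1
…
i=4: a=1 ⇒ p=61, q=7
i=5: a=5 ⇒ p=340, q=39
i=6: a=4 ⇒ p=1421, q=163
i=7: a=5 ⇒ p=7445, q=854
…
i=10: a=2 ⇒ p=41488, q=4759
i=11: a=1 ⇒ p=57799, q=6630
fundamental: x₁=57799, y₁=6630  (since 3340724401 − 76·43956900 = 1)
k=2:  x_2 = 57799·57799+76·6630·6630 = 6681448801,  y_2 = 57799·6630+6630·57799 = 766414740
k=3:  x_3 = 57799·6681448801+76·6630·766414740 = 772362118440199,  y_3 = 57799·766414740+6630·6681448801 = 88596011107890

57799 6630
6681448801 766414740
772362118440199 88596011107890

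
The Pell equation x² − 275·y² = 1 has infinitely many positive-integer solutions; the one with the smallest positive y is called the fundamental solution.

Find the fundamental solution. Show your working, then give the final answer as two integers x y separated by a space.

199 12

[16; 1,1,2,1,1,32] for √275; ℓ=6 ⇒ convergent index 5
step 0: (16, 1)  from 16·(1,0) + (0,1)
…
step 4: (116, 7)  from 1·(83,5) + (33,2)
step 5: (199, 12)  from 1·(116,7) + (83,5)
fundamental: x₁=199, y₁=12  (since 39601 − 275·144 = 1)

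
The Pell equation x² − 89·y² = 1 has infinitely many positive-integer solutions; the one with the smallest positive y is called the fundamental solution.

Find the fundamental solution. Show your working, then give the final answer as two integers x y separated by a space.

500001 53000

√89 → a₀=9, period (2,3,3,2,18); ℓ=5 odd so k=9
a_0=9:  p_0=9·1+0=9,  q_0=9·0+1=1
a_1=2:  p_1=2·9+1=19,  q_1=2·1+0=2
a_2=3:  p_2=3·19+9=66,  q_2=3·2+1=7
…
a_5=18:  p_5=18·500+217=9217,  q_5=18·53+23=977
…
a_8=3:  p_8=3·66019+18934=216991,  q_8=3·6998+2007=23001
a_9=2:  p_9=2·216991+66019=500001,  q_9=2·23001+6998=53000
fundamental: x₁=500001, y₁=53000  (since 250001000001 − 89·2809000000 = 1)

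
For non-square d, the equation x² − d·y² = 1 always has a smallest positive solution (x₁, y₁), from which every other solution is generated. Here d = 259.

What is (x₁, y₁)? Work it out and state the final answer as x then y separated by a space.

√259 = [16; 10,1,2,3,4,3,2,1,10,32, …], period ℓ=10 (even) → k=9
step 0: (16, 1)  from 16·(1,0) + (0,1)
…
step 3: (515, 32)  from 2·(177,11) + (161,10)
…
step 6: (23931, 1487)  from 3·(7403,460) + (1722,107)
step 7: (55265, 3434)  from 2·(23931,1487) + (7403,460)
step 8: (79196, 4921)  from 1·(55265,3434) + (23931,1487)
step 9: (847225, 52644)  from 10·(79196,4921) + (55265,3434)
fundamental: x₁=847225, y₁=52644  (since 717790200625 − 259·2771390736 = 1)

847225 52644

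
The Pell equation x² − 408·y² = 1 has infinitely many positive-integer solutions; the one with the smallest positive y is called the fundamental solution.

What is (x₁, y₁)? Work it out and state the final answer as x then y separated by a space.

101 5

[20; 5,40] for √408; ℓ=2 ⇒ convergent index 1
k=0  a_k=20  p_k/q_k = 20/1
k=1  a_k=5  p_k/q_k = 101/5
fundamental: x₁=101, y₁=5  (since 10201 − 408·25 = 1)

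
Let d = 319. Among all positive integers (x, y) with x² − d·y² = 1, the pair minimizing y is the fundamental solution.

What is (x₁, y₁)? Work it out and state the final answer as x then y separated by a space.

d=319: √d = [17; 1,6,5,1,4,…,6,1,34] (ℓ=14, even), read p_13/q_13
step 0: (17, 1)  from 17·(1,0) + (0,1)
step 1: (18, 1)  from 1·(17,1) + (1,0)
step 2: (125, 7)  from 6·(18,1) + (17,1)
…
step 4: (768, 43)  from 1·(643,36) + (125,7)
…
step 10: (309613, 17335)  from 1·(250816,14043) + (58797,3292)
…
step 12: (11102899, 621643)  from 6·(1798881,100718) + (309613,17335)
step 13: (12901780, 722361)  from 1·(11102899,621643) + (1798881,100718)
→ (12901780, 722361).  Check: 12901780²=166455927168400, 319·722361²=166455927168399, difference 1.

12901780 722361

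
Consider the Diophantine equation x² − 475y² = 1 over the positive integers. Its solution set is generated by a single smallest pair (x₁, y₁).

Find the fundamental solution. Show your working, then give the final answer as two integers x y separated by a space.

d=475: √d = [21; 1,3,1,6,2,6,1,3,1,42] (ℓ=10, even), read p_9/q_9
k=0  a_k=21  p_k/q_k = 21/1
…
k=2  a_k=3  p_k/q_k = 87/4
k=3  a_k=1  p_k/q_k = 109/5
k=4  a_k=6  p_k/q_k = 741/34
k=5  a_k=2  p_k/q_k = 1591/73
k=6  a_k=6  p_k/q_k = 10287/472
…
k=8  a_k=3  p_k/q_k = 45921/2107
k=9  a_k=1  p_k/q_k = 57799/2652
(x₁, y₁) = (57799, 2652);  57799² − 475·2652² = 1 ✓

57799 2652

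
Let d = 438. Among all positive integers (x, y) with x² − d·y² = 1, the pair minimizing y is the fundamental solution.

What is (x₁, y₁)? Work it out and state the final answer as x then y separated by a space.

293 14

√438 = [20; 1,12,1,40, …], period ℓ=4 (even) → k=3
a_0=20:  p_0=20·1+0=20,  q_0=20·0+1=1
a_1=1:  p_1=1·20+1=21,  q_1=1·1+0=1
a_2=12:  p_2=12·21+20=272,  q_2=12·1+1=13
a_3=1:  p_3=1·272+21=293,  q_3=1·13+1=14
(x₁, y₁) = (293, 14);  293² − 438·14² = 1 ✓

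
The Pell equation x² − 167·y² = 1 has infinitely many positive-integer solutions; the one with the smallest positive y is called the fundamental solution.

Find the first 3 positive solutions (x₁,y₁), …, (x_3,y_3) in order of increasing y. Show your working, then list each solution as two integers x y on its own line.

168 13
56447 4368
18966024 1467635

√167 = [12; 1,11,1,24, …], period ℓ=4 (even) → k=3
a_0=12:  p_0=12·1+0=12,  q_0=12·0+1=1
a_1=1:  p_1=1·12+1=13,  q_1=1·1+0=1
a_2=11:  p_2=11·13+12=155,  q_2=11·1+1=12
a_3=1:  p_3=1·155+13=168,  q_3=1·12+1=13
(x₁, y₁) = (168, 13);  168² − 167·13² = 1 ✓
n=2: (168,13)∘(168,13) = (168·168+167·13·13, 168·13+13·168) = (56447,4368)
n=3: (56447,4368)∘(168,13) = (168·56447+167·13·4368, 168·4368+13·56447) = (18966024,1467635)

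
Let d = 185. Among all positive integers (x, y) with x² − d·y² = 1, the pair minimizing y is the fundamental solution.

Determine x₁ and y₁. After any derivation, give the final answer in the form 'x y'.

9249 680

√185 → a₀=13, period (1,1,1,1,26); ℓ=5 odd so k=9
i=0: a=13 ⇒ p=13, q=1
i=1: a=1 ⇒ p=14, q=1
…
i=6: a=1 ⇒ p=1877, q=138
i=7: a=1 ⇒ p=3686, q=271
i=8: a=1 ⇒ p=5563, q=409
i=9: a=1 ⇒ p=9249, q=680
fundamental: x₁=9249, y₁=680  (since 85544001 − 185·462400 = 1)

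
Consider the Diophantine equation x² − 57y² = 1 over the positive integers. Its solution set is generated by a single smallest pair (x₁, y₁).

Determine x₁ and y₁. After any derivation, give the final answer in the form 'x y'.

151 20

√57 → a₀=7, period (1,1,4,1,1,14); ℓ=6 even so k=5
step 0: (7, 1)  from 7·(1,0) + (0,1)
step 1: (8, 1)  from 1·(7,1) + (1,0)
step 2: (15, 2)  from 1·(8,1) + (7,1)
…
step 4: (83, 11)  from 1·(68,9) + (15,2)
step 5: (151, 20)  from 1·(83,11) + (68,9)
(x₁, y₁) = (151, 20);  151² − 57·20² = 1 ✓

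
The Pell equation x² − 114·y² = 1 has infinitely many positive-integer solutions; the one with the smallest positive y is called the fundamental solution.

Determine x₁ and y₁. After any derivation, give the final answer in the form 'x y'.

1025 96

d=114: √d = [10; 1,2,10,2,1,20] (ℓ=6, even), read p_5/q_5
i=0: a=10 ⇒ p=10, q=1
i=1: a=1 ⇒ p=11, q=1
i=2: a=2 ⇒ p=32, q=3
i=3: a=10 ⇒ p=331, q=31
i=4: a=2 ⇒ p=694, q=65
i=5: a=1 ⇒ p=1025, q=96
→ (1025, 96).  Check: 1025²=1050625, 114·96²=1050624, difference 1.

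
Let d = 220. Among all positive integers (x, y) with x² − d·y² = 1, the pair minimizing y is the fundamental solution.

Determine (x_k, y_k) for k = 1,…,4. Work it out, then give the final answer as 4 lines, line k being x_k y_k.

√220 → a₀=14, period (1,4,1,28); ℓ=4 even so k=3
k=0  a_k=14  p_k/q_k = 14/1
k=1  a_k=1  p_k/q_k = 15/1
k=2  a_k=4  p_k/q_k = 74/5
k=3  a_k=1  p_k/q_k = 89/6
fundamental: x₁=89, y₁=6  (since 7921 − 220·36 = 1)
(89+6√220)^2 = 15841 + 1068√220
(89+6√220)^3 = 2819609 + 190098√220
(89+6√220)^4 = 501874561 + 33836376√220

89 6
15841 1068
2819609 190098
501874561 33836376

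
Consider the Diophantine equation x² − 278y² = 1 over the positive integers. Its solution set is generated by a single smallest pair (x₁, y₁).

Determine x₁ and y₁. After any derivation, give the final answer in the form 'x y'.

√278 → a₀=16, period (1,2,16,2,1,32); ℓ=6 even so k=5
a_0=16:  p_0=16·1+0=16,  q_0=16·0+1=1
…
a_3=16:  p_3=16·50+17=817,  q_3=16·3+1=49
a_4=2:  p_4=2·817+50=1684,  q_4=2·49+3=101
a_5=1:  p_5=1·1684+817=2501,  q_5=1·101+49=150
fundamental: x₁=2501, y₁=150  (since 6255001 − 278·22500 = 1)

2501 150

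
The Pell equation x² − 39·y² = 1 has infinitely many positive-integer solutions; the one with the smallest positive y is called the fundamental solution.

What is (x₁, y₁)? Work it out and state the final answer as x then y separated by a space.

√39 → a₀=6, period (4,12); ℓ=2 even so k=1
a_0=6:  p_0=6·1+0=6,  q_0=6·0+1=1
a_1=4:  p_1=4·6+1=25,  q_1=4·1+0=4
(x₁, y₁) = (25, 4);  25² − 39·4² = 1 ✓

25 4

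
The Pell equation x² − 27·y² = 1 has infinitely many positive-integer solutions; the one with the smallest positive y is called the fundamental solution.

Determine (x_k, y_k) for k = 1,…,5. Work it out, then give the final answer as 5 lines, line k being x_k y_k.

26 5
1351 260
70226 13515
3650401 702520
189750626 36517525

√27 = [5; 5,10, …], period ℓ=2 (even) → k=1
a_0=5:  p_0=5·1+0=5,  q_0=5·0+1=1
a_1=5:  p_1=5·5+1=26,  q_1=5·1+0=5
→ (26, 5).  Check: 26²=676, 27·5²=675, difference 1.
(x_2, y_2) = (26·26 + 27·5·5, 26·5 + 5·26) = (1351, 260)
(x_3, y_3) = (26·1351 + 27·5·260, 26·260 + 5·1351) = (70226, 13515)
(x_4, y_4) = (26·70226 + 27·5·13515, 26·13515 + 5·70226) = (3650401, 702520)
(x_5, y_5) = (26·3650401 + 27·5·702520, 26·702520 + 5·3650401) = (189750626, 36517525)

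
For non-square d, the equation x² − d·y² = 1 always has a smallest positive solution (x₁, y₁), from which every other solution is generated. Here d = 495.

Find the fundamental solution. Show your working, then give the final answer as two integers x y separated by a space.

[22; 4,44] for √495; ℓ=2 ⇒ convergent index 1
a_0=22:  p_0=22·1+0=22,  q_0=22·0+1=1
a_1=4:  p_1=4·22+1=89,  q_1=4·1+0=4
(x₁, y₁) = (89, 4);  89² − 495·4² = 1 ✓

89 4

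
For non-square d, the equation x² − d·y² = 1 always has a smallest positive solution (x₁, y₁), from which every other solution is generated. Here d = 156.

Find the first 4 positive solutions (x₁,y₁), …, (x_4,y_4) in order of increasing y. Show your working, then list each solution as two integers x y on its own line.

25 2
1249 100
62425 4998
3120001 249800

√156 = [12; 2,24, …], period ℓ=2 (even) → k=1
a_0=12:  p_0=12·1+0=12,  q_0=12·0+1=1
a_1=2:  p_1=2·12+1=25,  q_1=2·1+0=2
→ (25, 2).  Check: 25²=625, 156·2²=624, difference 1.
k=2:  x_2 = 25·25+156·2·2 = 1249,  y_2 = 25·2+2·25 = 100
k=3:  x_3 = 25·1249+156·2·100 = 62425,  y_3 = 25·100+2·1249 = 4998
k=4:  x_4 = 25·62425+156·2·4998 = 3120001,  y_4 = 25·4998+2·62425 = 249800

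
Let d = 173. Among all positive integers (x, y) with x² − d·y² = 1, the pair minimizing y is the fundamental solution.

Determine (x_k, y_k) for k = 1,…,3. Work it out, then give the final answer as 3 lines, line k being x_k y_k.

2499849 190060
12498490045601 950242601880
62488675684008728649 4750926036134042180

[13; 6,1,1,6,26] for √173; ℓ=5 ⇒ convergent index 9
k=0  a_k=13  p_k/q_k = 13/1
k=1  a_k=6  p_k/q_k = 79/6
k=2  a_k=1  p_k/q_k = 92/7
k=3  a_k=1  p_k/q_k = 171/13
k=4  a_k=6  p_k/q_k = 1118/85
k=5  a_k=26  p_k/q_k = 29239/2223
…
k=8  a_k=1  p_k/q_k = 382343/29069
k=9  a_k=6  p_k/q_k = 2499849/190060
→ (2499849, 190060).  Check: 2499849²=6249245022801, 173·190060²=6249245022800, difference 1.
(x_2, y_2) = (2499849·2499849 + 173·190060·190060, 2499849·190060 + 190060·2499849) = (12498490045601, 950242601880)
(x_3, y_3) = (2499849·12498490045601 + 173·190060·950242601880, 2499849·950242601880 + 190060·12498490045601) = (62488675684008728649, 4750926036134042180)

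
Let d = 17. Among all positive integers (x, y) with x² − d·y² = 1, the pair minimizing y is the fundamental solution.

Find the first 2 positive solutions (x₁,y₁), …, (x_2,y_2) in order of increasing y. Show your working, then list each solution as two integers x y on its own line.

33 8
2177 528

√17 → a₀=4, period (8); ℓ=1 odd so k=1
step 0: (4, 1)  from 4·(1,0) + (0,1)
step 1: (33, 8)  from 8·(4,1) + (1,0)
(x₁, y₁) = (33, 8);  33² − 17·8² = 1 ✓
(x_2, y_2) = (33·33 + 17·8·8, 33·8 + 8·33) = (2177, 528)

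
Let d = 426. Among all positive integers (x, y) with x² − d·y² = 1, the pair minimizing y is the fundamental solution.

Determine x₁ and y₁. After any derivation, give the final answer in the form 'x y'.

d=426: √d = [20; 1,1,1,3,2,6,2,3,1,1,1,40] (ℓ=12, even), read p_11/q_11
i=0: a=20 ⇒ p=20, q=1
…
i=2: a=1 ⇒ p=41, q=2
…
i=4: a=3 ⇒ p=227, q=11
i=5: a=2 ⇒ p=516, q=25
i=6: a=6 ⇒ p=3323, q=161
i=7: a=2 ⇒ p=7162, q=347
…
i=9: a=1 ⇒ p=31971, q=1549
i=10: a=1 ⇒ p=56780, q=2751
i=11: a=1 ⇒ p=88751, q=4300
(x₁, y₁) = (88751, 4300);  88751² − 426·4300² = 1 ✓

88751 4300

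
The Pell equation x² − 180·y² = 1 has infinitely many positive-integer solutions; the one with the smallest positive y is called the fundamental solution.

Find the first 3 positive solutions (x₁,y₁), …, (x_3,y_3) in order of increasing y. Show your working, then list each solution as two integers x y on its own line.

161 12
51841 3864
16692641 1244196

√180 = [13; 2,2,2,26, …], period ℓ=4 (even) → k=3
k=0  a_k=13  p_k/q_k = 13/1
…
k=2  a_k=2  p_k/q_k = 67/5
k=3  a_k=2  p_k/q_k = 161/12
→ (161, 12).  Check: 161²=25921, 180·12²=25920, difference 1.
k=2:  x_2 = 161·161+180·12·12 = 51841,  y_2 = 161·12+12·161 = 3864
k=3:  x_3 = 161·51841+180·12·3864 = 16692641,  y_3 = 161·3864+12·51841 = 1244196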